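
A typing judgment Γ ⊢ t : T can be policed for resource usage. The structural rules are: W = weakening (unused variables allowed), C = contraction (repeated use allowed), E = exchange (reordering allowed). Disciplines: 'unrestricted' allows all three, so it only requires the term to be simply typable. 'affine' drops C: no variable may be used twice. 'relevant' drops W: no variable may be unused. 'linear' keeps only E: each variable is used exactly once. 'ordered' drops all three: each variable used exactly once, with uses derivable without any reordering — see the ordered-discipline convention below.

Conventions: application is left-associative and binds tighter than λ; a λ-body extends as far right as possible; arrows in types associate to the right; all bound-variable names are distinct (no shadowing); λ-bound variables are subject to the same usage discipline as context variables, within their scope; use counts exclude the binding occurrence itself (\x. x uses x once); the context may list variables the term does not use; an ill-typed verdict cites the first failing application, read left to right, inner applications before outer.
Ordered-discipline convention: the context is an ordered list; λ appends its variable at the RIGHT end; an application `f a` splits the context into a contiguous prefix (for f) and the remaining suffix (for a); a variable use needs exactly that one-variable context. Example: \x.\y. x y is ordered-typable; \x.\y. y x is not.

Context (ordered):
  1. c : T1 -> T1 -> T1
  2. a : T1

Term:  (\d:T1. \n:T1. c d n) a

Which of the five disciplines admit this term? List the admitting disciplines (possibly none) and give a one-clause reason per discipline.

admitted in: ordered, linear, affine, relevant, unrestricted
usage: c: 1×; a: 1×; d (λ-bound): 1×; n (λ-bound): 1×
left-to-right use order: c, d, n, a
typing: ✓ — T1 -> T1
ordered: ✓ — c, a, d, n: once each, no exchange needed
linear: ✓ — exactly-once usage across c, a, d, n
affine: ✓ — at most one use each (c, a, d, n)
relevant: ✓ — none of c, a, d, n goes unused
unrestricted: ✓ — type-checks (T1 -> T1) and nothing is barred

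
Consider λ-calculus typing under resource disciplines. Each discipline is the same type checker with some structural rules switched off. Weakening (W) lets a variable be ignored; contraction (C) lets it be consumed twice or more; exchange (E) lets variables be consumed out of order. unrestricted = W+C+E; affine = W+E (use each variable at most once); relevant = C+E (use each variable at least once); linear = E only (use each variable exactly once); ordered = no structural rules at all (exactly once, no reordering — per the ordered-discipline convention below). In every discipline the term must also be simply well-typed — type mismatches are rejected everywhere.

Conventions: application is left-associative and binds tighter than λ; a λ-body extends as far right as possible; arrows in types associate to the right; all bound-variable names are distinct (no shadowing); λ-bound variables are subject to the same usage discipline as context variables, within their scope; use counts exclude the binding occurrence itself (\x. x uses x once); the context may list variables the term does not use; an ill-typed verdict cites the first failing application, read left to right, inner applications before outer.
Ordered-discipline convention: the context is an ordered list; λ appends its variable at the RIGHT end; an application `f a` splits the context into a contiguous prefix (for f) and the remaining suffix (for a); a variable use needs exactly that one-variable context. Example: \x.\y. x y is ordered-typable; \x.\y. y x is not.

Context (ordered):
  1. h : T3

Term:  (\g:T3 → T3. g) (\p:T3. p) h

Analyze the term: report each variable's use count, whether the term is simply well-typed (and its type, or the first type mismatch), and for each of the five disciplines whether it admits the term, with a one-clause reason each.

use counts: h: 1×, g [bound]: 1×, p [bound]: 1×
use order (left to right): g, p, h
typing: well-typed — term : T3
ordered ✓ (single-use (h, g, p), ordered derivation ok)
linear ✓ (single use per variable (h, g, p))
affine ✓ (none of h, g, p used more than once)
relevant ✓ (h, g, p: all used, weakening unneeded)
unrestricted ✓ (typability at T3 is all that's needed)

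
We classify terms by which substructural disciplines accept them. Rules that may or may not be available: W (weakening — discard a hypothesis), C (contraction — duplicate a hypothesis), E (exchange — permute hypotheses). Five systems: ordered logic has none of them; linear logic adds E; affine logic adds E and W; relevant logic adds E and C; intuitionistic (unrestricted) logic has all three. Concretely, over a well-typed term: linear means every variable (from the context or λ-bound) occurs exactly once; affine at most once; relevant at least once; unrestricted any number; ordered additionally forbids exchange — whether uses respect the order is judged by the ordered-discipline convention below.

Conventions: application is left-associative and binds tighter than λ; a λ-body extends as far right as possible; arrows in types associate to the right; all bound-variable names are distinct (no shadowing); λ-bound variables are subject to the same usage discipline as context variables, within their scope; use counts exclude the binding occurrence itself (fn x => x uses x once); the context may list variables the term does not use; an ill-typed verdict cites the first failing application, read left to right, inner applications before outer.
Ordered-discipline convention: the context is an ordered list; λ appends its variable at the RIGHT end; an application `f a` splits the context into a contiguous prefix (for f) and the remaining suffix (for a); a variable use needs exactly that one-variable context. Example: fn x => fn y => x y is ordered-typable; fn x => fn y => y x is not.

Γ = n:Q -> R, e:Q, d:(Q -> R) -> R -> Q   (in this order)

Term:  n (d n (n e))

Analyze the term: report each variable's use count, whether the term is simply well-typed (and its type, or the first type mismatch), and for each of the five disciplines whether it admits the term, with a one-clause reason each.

variable uses: n=3; e=1; d=1
order of uses: n, d, n, n, e
typing: well-typed — term : R
ordered: ✗ — needs contraction — n ×3
linear: ✗ — needs contraction — n ×3
affine: ✗ — needs contraction — n ×3
relevant: ✓ — at least one use each (n, e, d)
unrestricted: ✓ — well-typed at R; no restrictions here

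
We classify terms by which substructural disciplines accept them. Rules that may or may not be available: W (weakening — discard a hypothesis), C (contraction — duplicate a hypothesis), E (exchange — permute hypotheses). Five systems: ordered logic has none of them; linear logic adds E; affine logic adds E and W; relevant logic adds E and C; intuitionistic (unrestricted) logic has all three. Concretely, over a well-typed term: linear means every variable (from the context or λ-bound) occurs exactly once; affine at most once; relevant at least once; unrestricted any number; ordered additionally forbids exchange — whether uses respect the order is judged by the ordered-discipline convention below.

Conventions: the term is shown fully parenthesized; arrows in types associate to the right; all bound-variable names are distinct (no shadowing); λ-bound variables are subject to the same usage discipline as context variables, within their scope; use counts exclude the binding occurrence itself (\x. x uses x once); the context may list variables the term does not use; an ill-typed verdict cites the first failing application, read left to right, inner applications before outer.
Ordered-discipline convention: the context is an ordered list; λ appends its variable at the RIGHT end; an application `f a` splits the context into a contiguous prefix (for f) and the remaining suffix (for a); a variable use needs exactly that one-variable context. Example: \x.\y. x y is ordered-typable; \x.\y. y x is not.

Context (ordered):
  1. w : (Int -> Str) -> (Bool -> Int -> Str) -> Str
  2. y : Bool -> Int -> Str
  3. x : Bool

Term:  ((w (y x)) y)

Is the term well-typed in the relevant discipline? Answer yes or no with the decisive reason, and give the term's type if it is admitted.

yes — w, y, x: all used, weakening unneeded; term : Str
use counts: w ×1; y ×2; x ×1
left-to-right use order: w, y, x, y
typing: well-typed — term : Str
summary: ordered ✗; linear ✗; affine ✗; relevant ✓; unrestricted ✓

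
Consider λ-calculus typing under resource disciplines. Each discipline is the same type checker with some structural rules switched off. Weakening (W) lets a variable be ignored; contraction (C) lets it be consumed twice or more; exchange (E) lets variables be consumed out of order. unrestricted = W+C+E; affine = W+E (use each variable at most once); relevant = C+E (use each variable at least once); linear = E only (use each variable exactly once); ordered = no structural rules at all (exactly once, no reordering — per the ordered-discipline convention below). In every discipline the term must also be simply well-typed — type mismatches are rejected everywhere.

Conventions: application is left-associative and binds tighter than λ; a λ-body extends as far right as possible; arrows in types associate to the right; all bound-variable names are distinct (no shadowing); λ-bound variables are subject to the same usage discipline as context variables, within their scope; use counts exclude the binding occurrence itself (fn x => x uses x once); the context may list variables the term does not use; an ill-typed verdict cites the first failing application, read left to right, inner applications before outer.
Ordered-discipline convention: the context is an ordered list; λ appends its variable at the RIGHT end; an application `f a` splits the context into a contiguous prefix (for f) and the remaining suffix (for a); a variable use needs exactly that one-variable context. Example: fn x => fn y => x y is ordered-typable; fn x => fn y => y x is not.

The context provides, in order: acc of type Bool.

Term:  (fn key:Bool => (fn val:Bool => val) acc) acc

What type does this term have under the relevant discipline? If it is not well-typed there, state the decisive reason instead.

not well-typed under relevant — needs weakening: key unused
variable uses: acc: 2, key (bound): 0, val (bound): 1
use order (left to right): val, acc, acc
typing: the term checks, with type Bool
per-discipline verdicts: ordered ✗; linear ✗; affine ✗; relevant ✗; unrestricted ✓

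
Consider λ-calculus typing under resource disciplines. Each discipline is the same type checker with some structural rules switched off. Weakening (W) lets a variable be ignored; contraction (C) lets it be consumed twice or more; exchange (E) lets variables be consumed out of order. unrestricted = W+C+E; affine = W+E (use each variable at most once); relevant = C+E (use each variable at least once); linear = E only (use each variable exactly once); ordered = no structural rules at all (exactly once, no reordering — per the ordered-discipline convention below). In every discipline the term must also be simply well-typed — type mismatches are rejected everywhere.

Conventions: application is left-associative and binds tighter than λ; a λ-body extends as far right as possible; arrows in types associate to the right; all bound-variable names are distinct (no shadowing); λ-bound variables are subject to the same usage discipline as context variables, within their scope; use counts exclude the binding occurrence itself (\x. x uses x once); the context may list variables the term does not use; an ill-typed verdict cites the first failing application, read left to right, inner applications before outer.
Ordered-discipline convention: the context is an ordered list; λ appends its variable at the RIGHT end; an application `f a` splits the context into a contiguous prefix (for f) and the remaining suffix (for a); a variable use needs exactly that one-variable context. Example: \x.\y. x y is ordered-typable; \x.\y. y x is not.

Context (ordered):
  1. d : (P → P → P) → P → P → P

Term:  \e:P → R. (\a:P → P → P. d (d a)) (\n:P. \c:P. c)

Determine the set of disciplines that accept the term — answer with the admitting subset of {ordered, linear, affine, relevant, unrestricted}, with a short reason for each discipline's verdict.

admitting disciplines: unrestricted
variable uses: d ×2, e (λ-bound) ×0, a (λ-bound) ×1, n (λ-bound) ×0, c (λ-bound) ×1
left-to-right use order: d, d, a, c
typing: well-typed — term : (P → R) → P → P → P
ordered: ✗ — repeated use of d ×2; unused: e, n — weakening required
linear: ✗ — repeated use of d ×2; unused: e, n — weakening required
affine: ✗ — repeated use of d ×2
relevant: ✗ — unused: e, n — weakening required
unrestricted: ✓ — type-checks ((P → R) → P → P → P) and nothing is barred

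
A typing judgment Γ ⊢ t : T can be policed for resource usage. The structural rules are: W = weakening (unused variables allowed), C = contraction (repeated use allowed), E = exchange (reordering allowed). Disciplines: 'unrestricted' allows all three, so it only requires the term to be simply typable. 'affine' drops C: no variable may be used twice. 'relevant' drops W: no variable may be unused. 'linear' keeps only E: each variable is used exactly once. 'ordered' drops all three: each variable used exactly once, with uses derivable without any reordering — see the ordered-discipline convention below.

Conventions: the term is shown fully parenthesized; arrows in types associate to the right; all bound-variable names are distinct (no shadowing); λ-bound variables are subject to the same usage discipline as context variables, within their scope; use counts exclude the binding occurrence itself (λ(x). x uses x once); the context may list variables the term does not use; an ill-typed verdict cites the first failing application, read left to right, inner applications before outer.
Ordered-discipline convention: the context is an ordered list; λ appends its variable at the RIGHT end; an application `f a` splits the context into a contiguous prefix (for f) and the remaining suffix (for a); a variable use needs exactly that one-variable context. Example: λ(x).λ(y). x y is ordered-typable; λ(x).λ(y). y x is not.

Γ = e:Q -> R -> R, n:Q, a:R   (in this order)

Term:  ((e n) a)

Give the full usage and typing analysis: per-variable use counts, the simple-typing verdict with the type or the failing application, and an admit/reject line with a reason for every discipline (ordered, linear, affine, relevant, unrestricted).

variable uses: e ×1; n ×1; a ×1
use order (left to right): e, n, a
typing: ✓ — R
ordered ✓ (e, n, a once each; derivable with no W/C/E)
linear ✓ (each of e, n, a used exactly once)
affine ✓ (no duplicate uses among e, n, a)
relevant ✓ (none of e, n, a goes unused)
unrestricted ✓ (typability at R is all that's needed)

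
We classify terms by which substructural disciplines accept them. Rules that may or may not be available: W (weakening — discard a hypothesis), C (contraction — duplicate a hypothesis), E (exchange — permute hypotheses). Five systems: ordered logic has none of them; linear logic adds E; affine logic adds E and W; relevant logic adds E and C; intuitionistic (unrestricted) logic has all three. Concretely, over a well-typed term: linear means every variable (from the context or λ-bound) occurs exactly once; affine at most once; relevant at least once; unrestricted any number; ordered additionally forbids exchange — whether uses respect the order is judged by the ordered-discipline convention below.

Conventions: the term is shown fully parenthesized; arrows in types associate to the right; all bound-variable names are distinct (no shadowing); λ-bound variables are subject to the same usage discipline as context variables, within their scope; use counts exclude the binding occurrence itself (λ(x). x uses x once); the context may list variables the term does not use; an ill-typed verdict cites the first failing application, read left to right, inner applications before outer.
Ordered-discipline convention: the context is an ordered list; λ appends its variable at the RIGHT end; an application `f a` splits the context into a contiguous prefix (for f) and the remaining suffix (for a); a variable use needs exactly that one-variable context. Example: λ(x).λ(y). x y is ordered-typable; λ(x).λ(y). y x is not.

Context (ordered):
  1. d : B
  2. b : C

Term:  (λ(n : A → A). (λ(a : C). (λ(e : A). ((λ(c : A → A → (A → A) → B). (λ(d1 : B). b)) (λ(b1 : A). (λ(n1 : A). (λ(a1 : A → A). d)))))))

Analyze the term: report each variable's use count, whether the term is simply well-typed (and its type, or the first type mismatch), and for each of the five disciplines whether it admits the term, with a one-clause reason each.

usage: d ×1, b ×1, n (λ-bound) ×0, a (λ-bound) ×0, e (λ-bound) ×0, c (λ-bound) ×0, d1 (λ-bound) ×0, b1 (λ-bound) ×0, n1 (λ-bound) ×0, a1 (λ-bound) ×0
use order (left to right): b, d
typing: well-typed — term : (A → A) → C → A → B → C
ordered: ✗ — n, a, e, c, d1, b1, n1, a1 never used (weakening)
linear: ✗ — n, a, e, c, d1, b1, n1, a1 never used (weakening)
affine: ✓ — at most one use each (d, b, n, a, e, c, d1, b1, n1, a1)
relevant: ✗ — n, a, e, c, d1, b1, n1, a1 never used (weakening)
unrestricted: ✓ — simply typable at (A → A) → C → A → B → C; W, C, E all held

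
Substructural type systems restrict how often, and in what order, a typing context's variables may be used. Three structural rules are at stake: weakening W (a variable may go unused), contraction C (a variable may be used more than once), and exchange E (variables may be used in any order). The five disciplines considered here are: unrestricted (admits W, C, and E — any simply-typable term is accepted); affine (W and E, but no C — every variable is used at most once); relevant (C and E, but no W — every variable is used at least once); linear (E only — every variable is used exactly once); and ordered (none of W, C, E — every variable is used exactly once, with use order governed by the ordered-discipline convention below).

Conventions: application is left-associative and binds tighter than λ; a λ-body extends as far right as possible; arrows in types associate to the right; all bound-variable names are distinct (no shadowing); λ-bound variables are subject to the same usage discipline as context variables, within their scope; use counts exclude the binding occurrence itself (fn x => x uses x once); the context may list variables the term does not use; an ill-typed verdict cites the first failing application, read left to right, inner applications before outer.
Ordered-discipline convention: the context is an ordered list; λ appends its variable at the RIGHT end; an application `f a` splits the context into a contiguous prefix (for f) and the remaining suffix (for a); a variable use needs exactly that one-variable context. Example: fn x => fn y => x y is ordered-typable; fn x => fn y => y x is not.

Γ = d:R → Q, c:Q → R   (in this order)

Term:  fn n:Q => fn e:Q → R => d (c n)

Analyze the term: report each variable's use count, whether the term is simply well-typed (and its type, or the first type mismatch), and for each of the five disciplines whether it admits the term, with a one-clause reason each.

counts: d: 1×; c: 1×; n [bound]: 1×; e [bound]: 0×
use order (left to right): d, c, n
typing: ✓ — Q → (Q → R) → Q
ordered ✗ (e never used (weakening))
linear ✗ (e never used (weakening))
affine ✓ (at most one use each (d, c, n, e))
relevant ✗ (e never used (weakening))
unrestricted ✓ (type-checks (Q → (Q → R) → Q) and nothing is barred)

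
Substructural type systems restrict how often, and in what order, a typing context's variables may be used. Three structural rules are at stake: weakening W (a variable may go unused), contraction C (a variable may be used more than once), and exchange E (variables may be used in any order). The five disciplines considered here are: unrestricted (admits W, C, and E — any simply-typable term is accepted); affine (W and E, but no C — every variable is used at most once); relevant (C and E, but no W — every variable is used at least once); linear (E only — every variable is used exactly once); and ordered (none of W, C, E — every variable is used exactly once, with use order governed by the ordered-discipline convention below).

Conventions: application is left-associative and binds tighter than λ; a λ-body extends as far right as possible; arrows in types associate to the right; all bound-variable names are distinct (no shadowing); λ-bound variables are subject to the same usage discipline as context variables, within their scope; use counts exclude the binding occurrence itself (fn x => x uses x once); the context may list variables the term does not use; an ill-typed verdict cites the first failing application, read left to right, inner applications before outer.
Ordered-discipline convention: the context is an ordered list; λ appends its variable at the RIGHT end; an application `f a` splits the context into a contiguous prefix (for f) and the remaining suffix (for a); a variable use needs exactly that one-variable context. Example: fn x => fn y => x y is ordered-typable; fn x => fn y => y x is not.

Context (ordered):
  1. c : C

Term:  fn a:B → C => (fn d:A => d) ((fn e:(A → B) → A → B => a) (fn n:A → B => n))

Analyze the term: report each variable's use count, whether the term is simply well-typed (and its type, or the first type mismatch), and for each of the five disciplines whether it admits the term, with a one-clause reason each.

counts: c: 0; a (λ-bound): 1; d (λ-bound): 1; e (λ-bound): 0; n (λ-bound): 1
order of uses: d, a, n
typing: ill-typed: argument of type B → C where A is required
ordered: ✗ — the type mismatch rejects it
linear: ✗ — not simply typable
affine: ✗ — fails simple typing
relevant: ✗ — a type mismatch blocks all five
unrestricted: ✗ — the type mismatch rejects it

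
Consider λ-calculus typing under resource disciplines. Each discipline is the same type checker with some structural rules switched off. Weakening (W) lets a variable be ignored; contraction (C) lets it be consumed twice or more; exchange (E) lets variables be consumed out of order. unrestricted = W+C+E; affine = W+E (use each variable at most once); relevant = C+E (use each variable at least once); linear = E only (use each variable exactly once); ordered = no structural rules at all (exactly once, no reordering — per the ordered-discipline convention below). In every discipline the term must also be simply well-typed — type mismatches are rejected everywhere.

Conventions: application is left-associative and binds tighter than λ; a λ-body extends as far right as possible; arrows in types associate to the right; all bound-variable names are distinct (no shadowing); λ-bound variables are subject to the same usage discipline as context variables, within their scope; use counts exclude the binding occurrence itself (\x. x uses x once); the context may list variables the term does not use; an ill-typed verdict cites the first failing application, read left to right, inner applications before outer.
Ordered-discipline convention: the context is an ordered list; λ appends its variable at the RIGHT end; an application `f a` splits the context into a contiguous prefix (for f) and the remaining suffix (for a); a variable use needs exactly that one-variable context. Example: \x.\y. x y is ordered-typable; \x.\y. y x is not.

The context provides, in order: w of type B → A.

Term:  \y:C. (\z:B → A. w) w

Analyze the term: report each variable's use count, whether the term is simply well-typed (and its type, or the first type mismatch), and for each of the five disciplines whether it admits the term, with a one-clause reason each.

usage: w: 2, y [bound]: 0, z [bound]: 0
use order (left to right): w, w
typing: well-typed at C → B → A
ordered: ✗, uses contraction: w ×2; needs weakening: y, z unused
linear: ✗, uses contraction: w ×2; needs weakening: y, z unused
affine: ✗, uses contraction: w ×2
relevant: ✗, needs weakening: y, z unused
unrestricted: ✓, simply typable at C → B → A; W, C, E all held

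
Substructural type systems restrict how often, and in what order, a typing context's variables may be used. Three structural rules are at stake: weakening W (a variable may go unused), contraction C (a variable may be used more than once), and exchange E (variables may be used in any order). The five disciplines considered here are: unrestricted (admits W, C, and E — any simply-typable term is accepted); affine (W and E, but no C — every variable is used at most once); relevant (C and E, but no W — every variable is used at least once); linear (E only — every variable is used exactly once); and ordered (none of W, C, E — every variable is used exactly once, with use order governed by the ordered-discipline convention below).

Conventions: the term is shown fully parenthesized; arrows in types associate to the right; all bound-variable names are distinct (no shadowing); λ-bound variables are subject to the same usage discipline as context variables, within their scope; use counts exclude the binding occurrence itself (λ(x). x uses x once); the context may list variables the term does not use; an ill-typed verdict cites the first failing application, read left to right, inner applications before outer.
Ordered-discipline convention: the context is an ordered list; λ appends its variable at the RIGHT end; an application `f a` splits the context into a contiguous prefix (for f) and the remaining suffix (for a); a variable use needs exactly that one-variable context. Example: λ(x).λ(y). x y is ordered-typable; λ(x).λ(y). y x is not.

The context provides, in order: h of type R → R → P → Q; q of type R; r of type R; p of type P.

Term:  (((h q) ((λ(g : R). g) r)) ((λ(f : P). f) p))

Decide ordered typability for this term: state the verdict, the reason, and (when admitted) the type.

yes — single-use (h, q, r, p, g, f), ordered derivation ok; term : Q
counts: h: 1, q: 1, r: 1, p: 1, g (λ-bound): 1, f (λ-bound): 1
uses in reading order: h, q, g, r, f, p
typing: well-typed — term : Q
across the five disciplines: ordered ✓ | linear ✓ | affine ✓ | relevant ✓ | unrestricted ✓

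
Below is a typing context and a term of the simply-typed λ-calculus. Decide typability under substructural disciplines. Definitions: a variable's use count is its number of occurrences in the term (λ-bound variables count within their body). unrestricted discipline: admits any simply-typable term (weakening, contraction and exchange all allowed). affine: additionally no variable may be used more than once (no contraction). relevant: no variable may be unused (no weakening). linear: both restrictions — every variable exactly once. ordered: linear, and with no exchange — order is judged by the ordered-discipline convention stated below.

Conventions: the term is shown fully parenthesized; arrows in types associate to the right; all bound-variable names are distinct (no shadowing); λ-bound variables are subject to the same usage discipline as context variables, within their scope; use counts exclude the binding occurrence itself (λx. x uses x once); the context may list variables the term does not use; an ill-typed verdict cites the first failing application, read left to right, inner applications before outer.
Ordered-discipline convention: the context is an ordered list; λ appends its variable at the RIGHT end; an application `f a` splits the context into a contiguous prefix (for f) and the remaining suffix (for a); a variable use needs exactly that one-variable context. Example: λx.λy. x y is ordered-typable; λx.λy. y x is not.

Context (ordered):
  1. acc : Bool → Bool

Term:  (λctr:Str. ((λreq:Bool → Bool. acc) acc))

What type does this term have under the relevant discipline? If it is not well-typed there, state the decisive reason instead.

not well-typed under relevant — unused: ctr, req — weakening required
usage: acc: 2; ctr [bound]: 0; req [bound]: 0
use order (left to right): acc, acc
typing: ✓ — Str → Bool → Bool
summary: ordered ✗ | linear ✗ | affine ✗ | relevant ✗ | unrestricted ✓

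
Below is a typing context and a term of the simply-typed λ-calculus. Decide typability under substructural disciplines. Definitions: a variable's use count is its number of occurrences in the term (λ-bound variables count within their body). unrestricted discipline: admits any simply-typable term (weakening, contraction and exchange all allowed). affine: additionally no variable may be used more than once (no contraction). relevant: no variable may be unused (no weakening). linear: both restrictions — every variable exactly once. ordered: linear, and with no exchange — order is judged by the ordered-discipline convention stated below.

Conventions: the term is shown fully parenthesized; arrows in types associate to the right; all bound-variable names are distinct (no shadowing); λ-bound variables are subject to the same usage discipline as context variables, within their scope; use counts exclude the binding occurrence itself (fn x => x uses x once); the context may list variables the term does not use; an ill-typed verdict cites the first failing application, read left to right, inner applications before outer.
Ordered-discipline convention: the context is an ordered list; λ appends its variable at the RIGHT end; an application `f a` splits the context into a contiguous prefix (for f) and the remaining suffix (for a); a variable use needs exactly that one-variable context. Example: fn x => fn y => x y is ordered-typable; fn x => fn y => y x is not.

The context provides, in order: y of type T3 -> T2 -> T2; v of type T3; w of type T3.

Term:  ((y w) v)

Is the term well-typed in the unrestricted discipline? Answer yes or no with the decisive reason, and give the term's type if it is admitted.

no — the type mismatch rejects it
usage: y: 1×, v: 1×, w: 1×
left-to-right use order: y, w, v
typing: ill-typed: an argument T3 mismatches the expected T2
all disciplines: ordered ✗ | linear ✗ | affine ✗ | relevant ✗ | unrestricted ✗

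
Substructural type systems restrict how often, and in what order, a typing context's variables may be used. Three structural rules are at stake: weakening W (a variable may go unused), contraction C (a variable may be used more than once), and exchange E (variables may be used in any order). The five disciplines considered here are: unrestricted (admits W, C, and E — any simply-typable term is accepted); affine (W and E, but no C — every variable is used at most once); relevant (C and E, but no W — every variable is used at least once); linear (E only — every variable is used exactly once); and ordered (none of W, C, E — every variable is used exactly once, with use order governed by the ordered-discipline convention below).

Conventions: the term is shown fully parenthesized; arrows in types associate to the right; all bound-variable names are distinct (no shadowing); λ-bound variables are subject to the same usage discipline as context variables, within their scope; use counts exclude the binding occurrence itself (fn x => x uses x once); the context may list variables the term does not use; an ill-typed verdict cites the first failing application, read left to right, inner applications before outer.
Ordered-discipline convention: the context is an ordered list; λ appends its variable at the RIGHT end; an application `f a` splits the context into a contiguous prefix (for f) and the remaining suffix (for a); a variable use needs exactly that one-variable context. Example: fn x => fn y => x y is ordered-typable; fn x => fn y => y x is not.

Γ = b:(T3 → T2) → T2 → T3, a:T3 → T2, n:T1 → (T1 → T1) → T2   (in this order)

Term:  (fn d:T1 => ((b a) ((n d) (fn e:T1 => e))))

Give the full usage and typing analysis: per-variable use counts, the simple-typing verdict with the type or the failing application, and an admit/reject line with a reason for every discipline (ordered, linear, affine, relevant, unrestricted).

variable uses: b: 1×; a: 1×; n: 1×; d (λ-bound): 1×; e (λ-bound): 1×
use order (left to right): b, a, n, d, e
typing: well-typed — term : T1 → T3
ordered: ✓ — one use each (b, a, n, d, e); ordered split holds
linear: ✓ — single use per variable (b, a, n, d, e)
affine: ✓ — none of b, a, n, d, e used more than once
relevant: ✓ — b, a, n, d, e: all used, weakening unneeded
unrestricted: ✓ — typability at T1 → T3 is all that's needed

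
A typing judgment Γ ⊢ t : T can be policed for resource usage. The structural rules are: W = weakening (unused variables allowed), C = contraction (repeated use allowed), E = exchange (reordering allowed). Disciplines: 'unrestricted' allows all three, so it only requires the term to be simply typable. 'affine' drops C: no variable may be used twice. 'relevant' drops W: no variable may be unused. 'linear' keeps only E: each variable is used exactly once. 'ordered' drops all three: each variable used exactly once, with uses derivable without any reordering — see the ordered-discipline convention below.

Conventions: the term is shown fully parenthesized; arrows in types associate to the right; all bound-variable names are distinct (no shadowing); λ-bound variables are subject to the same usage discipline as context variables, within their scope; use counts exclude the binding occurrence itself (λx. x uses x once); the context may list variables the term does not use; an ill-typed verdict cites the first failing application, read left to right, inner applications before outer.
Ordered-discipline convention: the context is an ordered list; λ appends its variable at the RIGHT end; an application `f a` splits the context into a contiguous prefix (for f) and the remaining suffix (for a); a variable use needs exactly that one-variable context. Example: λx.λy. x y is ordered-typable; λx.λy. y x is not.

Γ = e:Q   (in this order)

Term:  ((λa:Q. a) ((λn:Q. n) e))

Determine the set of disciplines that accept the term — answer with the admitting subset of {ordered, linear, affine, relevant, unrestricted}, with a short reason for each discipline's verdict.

admitted in: ordered, linear, affine, relevant, unrestricted
variable uses: e: 1×, a [bound]: 1×, n [bound]: 1×
left-to-right use order: a, n, e
typing: well-typed — term : Q
ordered: ✓ — e, a, n: once each, no exchange needed
linear: ✓ — exactly-once usage across e, a, n
affine: ✓ — at most one use each (e, a, n)
relevant: ✓ — none of e, a, n goes unused
unrestricted: ✓ — simply typable at Q; W, C, E all held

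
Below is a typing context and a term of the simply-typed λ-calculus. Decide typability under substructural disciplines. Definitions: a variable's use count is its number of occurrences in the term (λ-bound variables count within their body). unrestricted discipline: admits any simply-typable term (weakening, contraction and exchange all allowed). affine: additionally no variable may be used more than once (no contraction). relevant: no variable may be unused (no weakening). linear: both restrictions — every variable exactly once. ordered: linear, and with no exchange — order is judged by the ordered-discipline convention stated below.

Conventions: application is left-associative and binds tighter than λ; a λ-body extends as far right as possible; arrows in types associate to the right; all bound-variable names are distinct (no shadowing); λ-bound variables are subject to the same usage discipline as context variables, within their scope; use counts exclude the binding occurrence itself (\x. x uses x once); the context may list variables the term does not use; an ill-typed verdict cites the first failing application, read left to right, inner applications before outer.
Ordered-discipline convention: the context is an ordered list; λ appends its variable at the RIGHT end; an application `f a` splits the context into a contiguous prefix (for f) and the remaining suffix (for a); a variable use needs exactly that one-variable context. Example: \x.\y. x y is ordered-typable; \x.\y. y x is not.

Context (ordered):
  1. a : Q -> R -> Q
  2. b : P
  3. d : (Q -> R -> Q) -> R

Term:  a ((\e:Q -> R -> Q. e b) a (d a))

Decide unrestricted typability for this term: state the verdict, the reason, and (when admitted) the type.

no — fails simple typing
usage: a ×3, b ×1, d ×1, e (λ-bound) ×1
use order (left to right): a, e, b, a, d, a
typing: ill-typed: an argument P mismatches the expected Q
summary: ordered ✗; linear ✗; affine ✗; relevant ✗; unrestricted ✗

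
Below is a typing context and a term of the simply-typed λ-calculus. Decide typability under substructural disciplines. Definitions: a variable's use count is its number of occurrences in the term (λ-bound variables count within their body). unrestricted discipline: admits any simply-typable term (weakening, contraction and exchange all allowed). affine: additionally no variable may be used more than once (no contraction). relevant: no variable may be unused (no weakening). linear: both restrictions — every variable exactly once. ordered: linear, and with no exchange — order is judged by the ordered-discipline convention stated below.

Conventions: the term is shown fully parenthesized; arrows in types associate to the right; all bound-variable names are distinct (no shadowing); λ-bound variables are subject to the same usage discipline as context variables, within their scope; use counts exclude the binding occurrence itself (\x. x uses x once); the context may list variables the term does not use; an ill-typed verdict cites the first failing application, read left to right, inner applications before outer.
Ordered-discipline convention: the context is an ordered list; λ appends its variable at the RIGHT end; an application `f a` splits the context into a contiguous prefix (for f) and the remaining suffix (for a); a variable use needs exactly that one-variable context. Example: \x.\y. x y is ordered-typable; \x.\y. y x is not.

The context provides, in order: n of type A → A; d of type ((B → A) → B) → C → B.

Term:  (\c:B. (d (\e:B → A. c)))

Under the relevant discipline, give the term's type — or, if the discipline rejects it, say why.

not well-typed under relevant — n, e never used (weakening)
use counts: n: 0; d: 1; c (bound): 1; e (bound): 0
order of uses: d, c
typing: the term checks, with type B → C → B
summary: ordered ✗, linear ✗, affine ✓, relevant ✗, unrestricted ✓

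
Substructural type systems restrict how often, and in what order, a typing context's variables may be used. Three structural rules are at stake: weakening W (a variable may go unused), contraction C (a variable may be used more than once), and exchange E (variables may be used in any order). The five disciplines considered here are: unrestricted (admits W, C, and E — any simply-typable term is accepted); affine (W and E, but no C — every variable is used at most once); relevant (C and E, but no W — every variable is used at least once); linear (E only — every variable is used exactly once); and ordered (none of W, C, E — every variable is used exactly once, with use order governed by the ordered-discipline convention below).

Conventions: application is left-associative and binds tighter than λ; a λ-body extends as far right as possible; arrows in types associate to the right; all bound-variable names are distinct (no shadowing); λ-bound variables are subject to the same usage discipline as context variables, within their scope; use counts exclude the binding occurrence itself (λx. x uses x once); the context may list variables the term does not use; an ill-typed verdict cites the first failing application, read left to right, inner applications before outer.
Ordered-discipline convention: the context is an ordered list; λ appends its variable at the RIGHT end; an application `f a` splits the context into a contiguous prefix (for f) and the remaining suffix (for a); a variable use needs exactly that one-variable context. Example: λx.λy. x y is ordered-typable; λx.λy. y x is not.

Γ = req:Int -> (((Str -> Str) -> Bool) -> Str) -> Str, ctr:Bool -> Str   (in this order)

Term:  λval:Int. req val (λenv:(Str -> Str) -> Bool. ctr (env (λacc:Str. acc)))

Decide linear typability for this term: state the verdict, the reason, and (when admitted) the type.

yes — exactly-once usage across req, ctr, val, env, acc; term : Int -> Str
variable uses: req: 1, ctr: 1, val (λ-bound): 1, env (λ-bound): 1, acc (λ-bound): 1
order of uses: req, val, ctr, env, acc
typing: ✓ — Int -> Str
all disciplines: ordered ✗, linear ✓, affine ✓, relevant ✓, unrestricted ✓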